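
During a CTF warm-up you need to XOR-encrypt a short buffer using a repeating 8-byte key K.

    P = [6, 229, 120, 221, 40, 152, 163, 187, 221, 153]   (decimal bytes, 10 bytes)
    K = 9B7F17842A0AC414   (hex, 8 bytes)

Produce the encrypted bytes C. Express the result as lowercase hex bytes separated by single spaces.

The 8-byte key repeats, so the effective keystream is 9b 7f 17 84 2a 0a c4 14 9b 7f.
byte 0:   6 XOR 155 = 157
byte 1: 229 XOR 127 = 154
byte 2: 120 XOR  23 = 111
byte 3: 221 XOR 132 =  89
byte 4:  40 XOR  42 =   2
byte 5: 152 XOR  10 = 146
byte 6: 163 XOR 196 = 103
byte 7: 187 XOR  20 = 175
byte 8: 221 XOR 155 =  70
byte 9: 153 XOR 127 = 230

9d 9a 6f 59 02 92 67 af 46 e6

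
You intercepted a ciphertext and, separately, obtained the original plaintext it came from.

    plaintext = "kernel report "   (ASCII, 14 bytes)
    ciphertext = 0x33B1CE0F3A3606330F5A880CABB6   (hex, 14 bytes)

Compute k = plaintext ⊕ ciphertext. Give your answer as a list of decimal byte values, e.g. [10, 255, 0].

[88, 212, 188, 97, 95, 90, 38, 65, 106, 42, 231, 126, 223, 150]

Since ciphertext = plaintext ⊕ k, XORing both sides with plaintext gives k = plaintext ⊕ ciphertext.
6b XOR 33 = 58
65 XOR b1 = d4
72 XOR ce = bc
6e XOR 0f = 61
65 XOR 3a = 5f
6c XOR 36 = 5a
20 XOR 06 = 26
72 XOR 33 = 41
65 XOR 0f = 6a
70 XOR 5a = 2a
6f XOR 88 = e7
72 XOR 0c = 7e
74 XOR ab = df
20 XOR b6 = 96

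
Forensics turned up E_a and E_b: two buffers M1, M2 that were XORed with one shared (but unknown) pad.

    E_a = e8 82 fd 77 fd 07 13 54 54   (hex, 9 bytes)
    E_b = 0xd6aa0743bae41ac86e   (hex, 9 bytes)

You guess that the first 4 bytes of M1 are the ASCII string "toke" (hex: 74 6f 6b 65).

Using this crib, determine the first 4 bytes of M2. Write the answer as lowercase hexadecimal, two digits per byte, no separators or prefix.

4a479151

First, E_a ⊕ E_b = (M1 ⊕ K) ⊕ (M2 ⊕ K) = M1 ⊕ M2, so the key drops out. Then M2 = (M1 ⊕ M2) ⊕ M1 over the first 4 bytes.
byte 0: (e8 xor d6) xor 74 = 3e xor 74 = 4a
byte 1: (82 xor aa) xor 6f = 28 xor 6f = 47
byte 2: (fd xor 07) xor 6b = fa xor 6b = 91
byte 3: (77 xor 43) xor 65 = 34 xor 65 = 51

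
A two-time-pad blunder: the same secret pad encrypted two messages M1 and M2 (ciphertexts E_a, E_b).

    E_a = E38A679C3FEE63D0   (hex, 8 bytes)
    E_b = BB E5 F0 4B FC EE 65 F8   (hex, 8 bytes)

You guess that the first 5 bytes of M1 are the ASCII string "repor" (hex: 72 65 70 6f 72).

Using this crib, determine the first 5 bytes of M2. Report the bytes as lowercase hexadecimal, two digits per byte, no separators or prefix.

First, E_a ⊕ E_b = (M1 ⊕ K) ⊕ (M2 ⊕ K) = M1 ⊕ M2, so the key drops out. Then M2 = (M1 ⊕ M2) ⊕ M1 over the first 5 bytes.
byte 0: (e3 XOR bb) XOR 72 = 58 XOR 72 = 2a
byte 1: (8a XOR e5) XOR 65 = 6f XOR 65 = 0a
byte 2: (67 XOR f0) XOR 70 = 97 XOR 70 = e7
byte 3: (9c XOR 4b) XOR 6f = d7 XOR 6f = b8
byte 4: (3f XOR fc) XOR 72 = c3 XOR 72 = b1

2a0ae7b8b1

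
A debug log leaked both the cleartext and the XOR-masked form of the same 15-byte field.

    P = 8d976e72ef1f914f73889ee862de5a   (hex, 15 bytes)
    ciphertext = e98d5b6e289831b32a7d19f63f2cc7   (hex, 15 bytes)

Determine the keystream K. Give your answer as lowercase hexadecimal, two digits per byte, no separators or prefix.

Since ciphertext = P ⊕ K, XORing both sides with P gives K = P ⊕ ciphertext.
8d ^ e9 = 64
97 ^ 8d = 1a
6e ^ 5b = 35
72 ^ 6e = 1c
ef ^ 28 = c7
1f ^ 98 = 87
91 ^ 31 = a0
4f ^ b3 = fc
73 ^ 2a = 59
88 ^ 7d = f5
9e ^ 19 = 87
e8 ^ f6 = 1e
62 ^ 3f = 5d
de ^ 2c = f2
5a ^ c7 = 9d

641a351cc787a0fc59f5871e5df29d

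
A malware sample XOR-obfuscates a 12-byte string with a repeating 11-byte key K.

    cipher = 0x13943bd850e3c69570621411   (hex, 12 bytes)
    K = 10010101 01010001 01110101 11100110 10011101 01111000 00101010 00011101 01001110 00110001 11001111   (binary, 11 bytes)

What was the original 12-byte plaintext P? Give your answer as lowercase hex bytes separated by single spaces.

The 11-byte key repeats, so the effective keystream is 95 51 75 e6 9d 78 2a 1d 4e 31 cf 95.
byte 0:  19 xor 149 = 134
byte 1: 148 xor  81 = 197
byte 2:  59 xor 117 =  78
byte 3: 216 xor 230 =  62
byte 4:  80 xor 157 = 205
byte 5: 227 xor 120 = 155
byte 6: 198 xor  42 = 236
byte 7: 149 xor  29 = 136
byte 8: 112 xor  78 =  62
byte 9:  98 xor  49 =  83
byte 10:  20 xor 207 = 219
byte 11:  17 xor 149 = 132

86 c5 4e 3e cd 9b ec 88 3e 53 db 84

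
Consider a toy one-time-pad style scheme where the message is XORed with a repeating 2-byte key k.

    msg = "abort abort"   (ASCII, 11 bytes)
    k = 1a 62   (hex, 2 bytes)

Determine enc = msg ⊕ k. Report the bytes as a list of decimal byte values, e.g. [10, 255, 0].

The 2-byte key repeats, so the effective keystream is 1a 62 1a 62 1a 62 1a 62 1a 62 1a.
byte 0: 61 XOR 1a = 7b
byte 1: 62 XOR 62 = 00
byte 2: 6f XOR 1a = 75
byte 3: 72 XOR 62 = 10
byte 4: 74 XOR 1a = 6e
byte 5: 20 XOR 62 = 42
byte 6: 61 XOR 1a = 7b
byte 7: 62 XOR 62 = 00
byte 8: 6f XOR 1a = 75
byte 9: 72 XOR 62 = 10
byte 10: 74 XOR 1a = 6e

[123, 0, 117, 16, 110, 66, 123, 0, 117, 16, 110]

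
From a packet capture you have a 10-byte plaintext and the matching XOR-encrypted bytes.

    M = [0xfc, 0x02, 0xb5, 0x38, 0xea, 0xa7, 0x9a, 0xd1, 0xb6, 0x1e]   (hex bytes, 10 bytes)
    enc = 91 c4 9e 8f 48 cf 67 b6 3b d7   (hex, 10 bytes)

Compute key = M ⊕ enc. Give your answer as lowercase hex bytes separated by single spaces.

Since enc = M ⊕ key, XORing both sides with M gives key = M ⊕ enc.
252 ⊕ 145 = 109
  2 ⊕ 196 = 198
181 ⊕ 158 =  43
 56 ⊕ 143 = 183
234 ⊕  72 = 162
167 ⊕ 207 = 104
154 ⊕ 103 = 253
209 ⊕ 182 = 103
182 ⊕  59 = 141
 30 ⊕ 215 = 201

6d c6 2b b7 a2 68 fd 67 8d c9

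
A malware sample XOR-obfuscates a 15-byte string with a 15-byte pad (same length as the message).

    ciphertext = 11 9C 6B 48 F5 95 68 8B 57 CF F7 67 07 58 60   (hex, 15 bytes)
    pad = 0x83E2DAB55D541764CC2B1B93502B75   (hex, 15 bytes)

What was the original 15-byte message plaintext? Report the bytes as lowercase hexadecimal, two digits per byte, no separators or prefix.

11 ^ 83 = 92
9c ^ e2 = 7e
6b ^ da = b1
48 ^ b5 = fd
f5 ^ 5d = a8
95 ^ 54 = c1
68 ^ 17 = 7f
8b ^ 64 = ef
57 ^ cc = 9b
cf ^ 2b = e4
f7 ^ 1b = ec
67 ^ 93 = f4
07 ^ 50 = 57
58 ^ 2b = 73
60 ^ 75 = 15

927eb1fda8c17fef9be4ecf4577315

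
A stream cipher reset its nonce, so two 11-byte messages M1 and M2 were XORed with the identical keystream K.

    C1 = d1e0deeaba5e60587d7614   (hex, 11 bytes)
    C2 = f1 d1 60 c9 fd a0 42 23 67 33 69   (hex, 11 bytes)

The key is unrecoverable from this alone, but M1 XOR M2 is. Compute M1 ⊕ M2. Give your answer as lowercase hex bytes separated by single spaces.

20 31 be 23 47 fe 22 7b 1a 45 7d

C1 ⊕ C2 = (M1 ⊕ K) ⊕ (M2 ⊕ K) = M1 ⊕ M2 — the shared key cancels under XOR.
d1 XOR f1 = 20
e0 XOR d1 = 31
de XOR 60 = be
ea XOR c9 = 23
ba XOR fd = 47
5e XOR a0 = fe
60 XOR 42 = 22
58 XOR 23 = 7b
7d XOR 67 = 1a
76 XOR 33 = 45
14 XOR 69 = 7d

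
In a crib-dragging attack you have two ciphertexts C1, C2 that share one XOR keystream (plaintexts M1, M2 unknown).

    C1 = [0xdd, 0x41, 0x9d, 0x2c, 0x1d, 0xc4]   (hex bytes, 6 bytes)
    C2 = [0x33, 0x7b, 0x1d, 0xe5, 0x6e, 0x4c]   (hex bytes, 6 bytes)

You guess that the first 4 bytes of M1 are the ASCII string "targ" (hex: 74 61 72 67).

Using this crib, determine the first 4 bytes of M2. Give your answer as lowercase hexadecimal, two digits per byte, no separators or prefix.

First, C1 ⊕ C2 = (M1 ⊕ K) ⊕ (M2 ⊕ K) = M1 ⊕ M2, so the key drops out. Then M2 = (M1 ⊕ M2) ⊕ M1 over the first 4 bytes.
byte 0: (dd XOR 33) XOR 74 = ee XOR 74 = 9a
byte 1: (41 XOR 7b) XOR 61 = 3a XOR 61 = 5b
byte 2: (9d XOR 1d) XOR 72 = 80 XOR 72 = f2
byte 3: (2c XOR e5) XOR 67 = c9 XOR 67 = ae

9a5bf2ae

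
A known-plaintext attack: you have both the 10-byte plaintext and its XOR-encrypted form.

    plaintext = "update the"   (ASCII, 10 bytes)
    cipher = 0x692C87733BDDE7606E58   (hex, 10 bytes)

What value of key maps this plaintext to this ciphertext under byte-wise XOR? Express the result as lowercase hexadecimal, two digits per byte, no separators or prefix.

1c5ce3124fb8c714063d

Since cipher = plaintext ⊕ key, XORing both sides with plaintext gives key = plaintext ⊕ cipher.
01110101 xor 01101001 = 00011100
01110000 xor 00101100 = 01011100
01100100 xor 10000111 = 11100011
01100001 xor 01110011 = 00010010
01110100 xor 00111011 = 01001111
01100101 xor 11011101 = 10111000
00100000 xor 11100111 = 11000111
01110100 xor 01100000 = 00010100
01101000 xor 01101110 = 00000110
01100101 xor 01011000 = 00111101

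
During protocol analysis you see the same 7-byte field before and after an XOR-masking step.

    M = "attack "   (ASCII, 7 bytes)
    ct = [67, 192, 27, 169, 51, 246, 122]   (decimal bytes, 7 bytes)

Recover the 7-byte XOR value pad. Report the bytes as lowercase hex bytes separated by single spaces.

22 b4 6f c8 50 9d 5a

Since ct = M ⊕ pad, XORing both sides with M gives pad = M ⊕ ct.
byte 0: 61 ⊕ 43 = 22
byte 1: 74 ⊕ c0 = b4
byte 2: 74 ⊕ 1b = 6f
byte 3: 61 ⊕ a9 = c8
byte 4: 63 ⊕ 33 = 50
byte 5: 6b ⊕ f6 = 9d
byte 6: 20 ⊕ 7a = 5a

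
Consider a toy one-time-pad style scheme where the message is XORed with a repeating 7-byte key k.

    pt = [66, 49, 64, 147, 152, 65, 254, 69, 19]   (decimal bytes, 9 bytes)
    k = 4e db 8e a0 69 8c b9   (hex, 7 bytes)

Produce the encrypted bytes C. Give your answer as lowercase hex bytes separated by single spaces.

0c ea ce 33 f1 cd 47 0b c8

The 7-byte key repeats, so the effective keystream is 4e db 8e a0 69 8c b9 4e db.
byte 0: 01000010 XOR 01001110 = 00001100
byte 1: 00110001 XOR 11011011 = 11101010
byte 2: 01000000 XOR 10001110 = 11001110
byte 3: 10010011 XOR 10100000 = 00110011
byte 4: 10011000 XOR 01101001 = 11110001
byte 5: 01000001 XOR 10001100 = 11001101
byte 6: 11111110 XOR 10111001 = 01000111
byte 7: 01000101 XOR 01001110 = 00001011
byte 8: 00010011 XOR 11011011 = 11001000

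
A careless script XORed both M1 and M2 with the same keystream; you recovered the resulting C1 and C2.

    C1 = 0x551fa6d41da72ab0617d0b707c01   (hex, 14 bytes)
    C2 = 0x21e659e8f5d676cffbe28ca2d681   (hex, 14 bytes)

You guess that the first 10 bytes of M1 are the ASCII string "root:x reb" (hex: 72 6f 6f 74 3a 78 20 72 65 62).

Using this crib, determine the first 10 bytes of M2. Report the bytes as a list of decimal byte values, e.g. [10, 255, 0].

[6, 150, 144, 72, 210, 9, 124, 13, 255, 253]

First, C1 ⊕ C2 = (M1 ⊕ K) ⊕ (M2 ⊕ K) = M1 ⊕ M2, so the key drops out. Then M2 = (M1 ⊕ M2) ⊕ M1 over the first 10 bytes.
byte 0: (55 ⊕ 21) ⊕ 72 = 74 ⊕ 72 = 06
byte 1: (1f ⊕ e6) ⊕ 6f = f9 ⊕ 6f = 96
byte 2: (a6 ⊕ 59) ⊕ 6f = ff ⊕ 6f = 90
byte 3: (d4 ⊕ e8) ⊕ 74 = 3c ⊕ 74 = 48
byte 4: (1d ⊕ f5) ⊕ 3a = e8 ⊕ 3a = d2
byte 5: (a7 ⊕ d6) ⊕ 78 = 71 ⊕ 78 = 09
byte 6: (2a ⊕ 76) ⊕ 20 = 5c ⊕ 20 = 7c
byte 7: (b0 ⊕ cf) ⊕ 72 = 7f ⊕ 72 = 0d
byte 8: (61 ⊕ fb) ⊕ 65 = 9a ⊕ 65 = ff
byte 9: (7d ⊕ e2) ⊕ 62 = 9f ⊕ 62 = fd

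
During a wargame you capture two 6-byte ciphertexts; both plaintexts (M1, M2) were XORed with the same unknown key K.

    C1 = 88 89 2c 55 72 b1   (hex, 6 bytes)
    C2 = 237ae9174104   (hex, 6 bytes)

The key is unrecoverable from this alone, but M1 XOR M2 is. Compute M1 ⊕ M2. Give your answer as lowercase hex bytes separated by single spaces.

C1 ⊕ C2 = (M1 ⊕ K) ⊕ (M2 ⊕ K) = M1 ⊕ M2 — the shared key cancels under XOR.
10001000 ⊕ 00100011 = 10101011
10001001 ⊕ 01111010 = 11110011
00101100 ⊕ 11101001 = 11000101
01010101 ⊕ 00010111 = 01000010
01110010 ⊕ 01000001 = 00110011
10110001 ⊕ 00000100 = 10110101

ab f3 c5 42 33 b5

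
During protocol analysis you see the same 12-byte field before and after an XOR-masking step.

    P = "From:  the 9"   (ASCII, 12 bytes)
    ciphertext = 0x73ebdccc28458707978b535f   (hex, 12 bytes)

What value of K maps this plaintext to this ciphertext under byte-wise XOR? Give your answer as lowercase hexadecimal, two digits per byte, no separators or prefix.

Since ciphertext = P ⊕ K, XORing both sides with P gives K = P ⊕ ciphertext.
byte 0:  70 ^ 115 =  53
byte 1: 114 ^ 235 = 153
byte 2: 111 ^ 220 = 179
byte 3: 109 ^ 204 = 161
byte 4:  58 ^  40 =  18
byte 5:  32 ^  69 = 101
byte 6:  32 ^ 135 = 167
byte 7: 116 ^   7 = 115
byte 8: 104 ^ 151 = 255
byte 9: 101 ^ 139 = 238
byte 10:  32 ^  83 = 115
byte 11:  57 ^  95 = 102

3599b3a11265a773ffee7366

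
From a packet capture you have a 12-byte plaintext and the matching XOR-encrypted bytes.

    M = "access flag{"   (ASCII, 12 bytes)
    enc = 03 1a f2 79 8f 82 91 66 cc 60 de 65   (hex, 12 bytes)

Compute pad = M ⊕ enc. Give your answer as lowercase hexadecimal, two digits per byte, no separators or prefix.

Since enc = M ⊕ pad, XORing both sides with M gives pad = M ⊕ enc.
61 ^ 03 = 62
63 ^ 1a = 79
63 ^ f2 = 91
65 ^ 79 = 1c
73 ^ 8f = fc
73 ^ 82 = f1
20 ^ 91 = b1
66 ^ 66 = 00
6c ^ cc = a0
61 ^ 60 = 01
67 ^ de = b9
7b ^ 65 = 1e

6279911cfcf1b100a001b91e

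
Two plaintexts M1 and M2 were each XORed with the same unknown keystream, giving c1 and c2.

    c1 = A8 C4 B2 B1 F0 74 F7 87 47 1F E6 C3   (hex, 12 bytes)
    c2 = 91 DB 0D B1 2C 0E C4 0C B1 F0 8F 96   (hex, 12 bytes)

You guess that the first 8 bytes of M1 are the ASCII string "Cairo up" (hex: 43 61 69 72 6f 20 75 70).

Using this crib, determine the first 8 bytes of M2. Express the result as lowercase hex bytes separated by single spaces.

7a 7e d6 72 b3 5a 46 fb

First, c1 ⊕ c2 = (M1 ⊕ K) ⊕ (M2 ⊕ K) = M1 ⊕ M2, so the key drops out. Then M2 = (M1 ⊕ M2) ⊕ M1 over the first 8 bytes.
byte 0: (a8 ^ 91) ^ 43 = 39 ^ 43 = 7a
byte 1: (c4 ^ db) ^ 61 = 1f ^ 61 = 7e
byte 2: (b2 ^ 0d) ^ 69 = bf ^ 69 = d6
byte 3: (b1 ^ b1) ^ 72 = 00 ^ 72 = 72
byte 4: (f0 ^ 2c) ^ 6f = dc ^ 6f = b3
byte 5: (74 ^ 0e) ^ 20 = 7a ^ 20 = 5a
byte 6: (f7 ^ c4) ^ 75 = 33 ^ 75 = 46
byte 7: (87 ^ 0c) ^ 70 = 8b ^ 70 = fb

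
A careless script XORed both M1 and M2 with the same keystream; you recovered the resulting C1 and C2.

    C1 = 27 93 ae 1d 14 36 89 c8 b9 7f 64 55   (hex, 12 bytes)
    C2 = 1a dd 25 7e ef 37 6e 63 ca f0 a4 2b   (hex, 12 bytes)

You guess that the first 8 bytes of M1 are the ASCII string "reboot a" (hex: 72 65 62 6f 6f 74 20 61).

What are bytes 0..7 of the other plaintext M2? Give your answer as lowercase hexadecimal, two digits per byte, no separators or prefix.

4f2be90c9475c7ca

First, C1 ⊕ C2 = (M1 ⊕ K) ⊕ (M2 ⊕ K) = M1 ⊕ M2, so the key drops out. Then M2 = (M1 ⊕ M2) ⊕ M1 over the first 8 bytes.
byte 0: (27 xor 1a) xor 72 = 3d xor 72 = 4f
byte 1: (93 xor dd) xor 65 = 4e xor 65 = 2b
byte 2: (ae xor 25) xor 62 = 8b xor 62 = e9
byte 3: (1d xor 7e) xor 6f = 63 xor 6f = 0c
byte 4: (14 xor ef) xor 6f = fb xor 6f = 94
byte 5: (36 xor 37) xor 74 = 01 xor 74 = 75
byte 6: (89 xor 6e) xor 20 = e7 xor 20 = c7
byte 7: (c8 xor 63) xor 61 = ab xor 61 = ca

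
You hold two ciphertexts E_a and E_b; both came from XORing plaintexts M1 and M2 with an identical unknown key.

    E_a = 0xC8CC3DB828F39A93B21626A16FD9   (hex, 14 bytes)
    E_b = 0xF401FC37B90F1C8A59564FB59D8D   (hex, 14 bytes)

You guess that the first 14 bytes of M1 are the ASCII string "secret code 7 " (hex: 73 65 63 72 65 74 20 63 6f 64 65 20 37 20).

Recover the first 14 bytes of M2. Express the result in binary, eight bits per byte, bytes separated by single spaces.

First, E_a ⊕ E_b = (M1 ⊕ K) ⊕ (M2 ⊕ K) = M1 ⊕ M2, so the key drops out. Then M2 = (M1 ⊕ M2) ⊕ M1 over the first 14 bytes.
byte 0: (c8 xor f4) xor 73 = 3c xor 73 = 4f
byte 1: (cc xor 01) xor 65 = cd xor 65 = a8
byte 2: (3d xor fc) xor 63 = c1 xor 63 = a2
byte 3: (b8 xor 37) xor 72 = 8f xor 72 = fd
byte 4: (28 xor b9) xor 65 = 91 xor 65 = f4
byte 5: (f3 xor 0f) xor 74 = fc xor 74 = 88
byte 6: (9a xor 1c) xor 20 = 86 xor 20 = a6
byte 7: (93 xor 8a) xor 63 = 19 xor 63 = 7a
byte 8: (b2 xor 59) xor 6f = eb xor 6f = 84
byte 9: (16 xor 56) xor 64 = 40 xor 64 = 24
byte 10: (26 xor 4f) xor 65 = 69 xor 65 = 0c
byte 11: (a1 xor b5) xor 20 = 14 xor 20 = 34
byte 12: (6f xor 9d) xor 37 = f2 xor 37 = c5
byte 13: (d9 xor 8d) xor 20 = 54 xor 20 = 74

01001111 10101000 10100010 11111101 11110100 10001000 10100110 01111010 10000100 00100100 00001100 00110100 11000101 01110100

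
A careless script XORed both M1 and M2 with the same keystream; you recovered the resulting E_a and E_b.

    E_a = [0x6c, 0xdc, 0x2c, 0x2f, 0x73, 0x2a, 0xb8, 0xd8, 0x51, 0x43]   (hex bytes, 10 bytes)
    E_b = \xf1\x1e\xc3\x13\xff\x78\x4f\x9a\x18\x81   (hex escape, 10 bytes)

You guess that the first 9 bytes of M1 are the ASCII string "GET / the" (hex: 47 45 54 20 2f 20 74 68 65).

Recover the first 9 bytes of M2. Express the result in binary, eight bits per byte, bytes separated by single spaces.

First, E_a ⊕ E_b = (M1 ⊕ K) ⊕ (M2 ⊕ K) = M1 ⊕ M2, so the key drops out. Then M2 = (M1 ⊕ M2) ⊕ M1 over the first 9 bytes.
byte 0: (6c XOR f1) XOR 47 = 9d XOR 47 = da
byte 1: (dc XOR 1e) XOR 45 = c2 XOR 45 = 87
byte 2: (2c XOR c3) XOR 54 = ef XOR 54 = bb
byte 3: (2f XOR 13) XOR 20 = 3c XOR 20 = 1c
byte 4: (73 XOR ff) XOR 2f = 8c XOR 2f = a3
byte 5: (2a XOR 78) XOR 20 = 52 XOR 20 = 72
byte 6: (b8 XOR 4f) XOR 74 = f7 XOR 74 = 83
byte 7: (d8 XOR 9a) XOR 68 = 42 XOR 68 = 2a
byte 8: (51 XOR 18) XOR 65 = 49 XOR 65 = 2c

11011010 10000111 10111011 00011100 10100011 01110010 10000011 00101010 00101100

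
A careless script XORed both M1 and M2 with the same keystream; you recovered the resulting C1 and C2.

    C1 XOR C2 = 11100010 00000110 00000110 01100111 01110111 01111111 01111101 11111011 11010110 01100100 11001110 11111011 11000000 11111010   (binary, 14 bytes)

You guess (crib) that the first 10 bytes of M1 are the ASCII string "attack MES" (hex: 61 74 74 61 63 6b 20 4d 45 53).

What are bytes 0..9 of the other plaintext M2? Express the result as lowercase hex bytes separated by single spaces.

83 72 72 06 14 14 5d b6 93 37

Since C1 ⊕ C2 = M1 ⊕ M2, XORing with the guessed M1 bytes yields the corresponding M2 bytes: M2 = (C1 ⊕ C2) ⊕ M1.
e2 XOR 61 = 83
06 XOR 74 = 72
06 XOR 74 = 72
67 XOR 61 = 06
77 XOR 63 = 14
7f XOR 6b = 14
7d XOR 20 = 5d
fb XOR 4d = b6
d6 XOR 45 = 93
64 XOR 53 = 37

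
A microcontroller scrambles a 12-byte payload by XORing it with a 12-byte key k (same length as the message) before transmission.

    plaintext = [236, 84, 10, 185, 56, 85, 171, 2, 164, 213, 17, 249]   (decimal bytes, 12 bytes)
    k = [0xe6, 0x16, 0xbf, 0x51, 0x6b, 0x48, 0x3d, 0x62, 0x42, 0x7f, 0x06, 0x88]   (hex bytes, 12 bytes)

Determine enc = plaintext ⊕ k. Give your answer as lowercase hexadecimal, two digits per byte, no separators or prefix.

0a42b5e8531d9660e6aa1771

XOR is its own inverse, so applying the key byte-wise gives the result directly.
11101100 ⊕ 11100110 = 00001010
01010100 ⊕ 00010110 = 01000010
00001010 ⊕ 10111111 = 10110101
10111001 ⊕ 01010001 = 11101000
00111000 ⊕ 01101011 = 01010011
01010101 ⊕ 01001000 = 00011101
10101011 ⊕ 00111101 = 10010110
00000010 ⊕ 01100010 = 01100000
10100100 ⊕ 01000010 = 11100110
11010101 ⊕ 01111111 = 10101010
00010001 ⊕ 00000110 = 00010111
11111001 ⊕ 10001000 = 01110001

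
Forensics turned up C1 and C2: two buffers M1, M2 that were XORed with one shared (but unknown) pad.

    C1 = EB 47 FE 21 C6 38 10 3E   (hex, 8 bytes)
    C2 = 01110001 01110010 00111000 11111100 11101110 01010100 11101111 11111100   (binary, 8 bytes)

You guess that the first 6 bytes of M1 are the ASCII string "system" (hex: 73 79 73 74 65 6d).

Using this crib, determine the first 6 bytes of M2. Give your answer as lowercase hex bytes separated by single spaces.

e9 4c b5 a9 4d 01

First, C1 ⊕ C2 = (M1 ⊕ K) ⊕ (M2 ⊕ K) = M1 ⊕ M2, so the key drops out. Then M2 = (M1 ⊕ M2) ⊕ M1 over the first 6 bytes.
byte 0: (eb xor 71) xor 73 = 9a xor 73 = e9
byte 1: (47 xor 72) xor 79 = 35 xor 79 = 4c
byte 2: (fe xor 38) xor 73 = c6 xor 73 = b5
byte 3: (21 xor fc) xor 74 = dd xor 74 = a9
byte 4: (c6 xor ee) xor 65 = 28 xor 65 = 4d
byte 5: (38 xor 54) xor 6d = 6c xor 6d = 01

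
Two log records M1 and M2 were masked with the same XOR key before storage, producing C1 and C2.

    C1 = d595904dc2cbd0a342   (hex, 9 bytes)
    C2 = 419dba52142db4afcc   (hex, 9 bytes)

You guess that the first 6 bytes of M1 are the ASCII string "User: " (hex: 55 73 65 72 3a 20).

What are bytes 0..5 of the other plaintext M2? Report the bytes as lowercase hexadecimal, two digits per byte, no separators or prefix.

First, C1 ⊕ C2 = (M1 ⊕ K) ⊕ (M2 ⊕ K) = M1 ⊕ M2, so the key drops out. Then M2 = (M1 ⊕ M2) ⊕ M1 over the first 6 bytes.
byte 0: (d5 ⊕ 41) ⊕ 55 = 94 ⊕ 55 = c1
byte 1: (95 ⊕ 9d) ⊕ 73 = 08 ⊕ 73 = 7b
byte 2: (90 ⊕ ba) ⊕ 65 = 2a ⊕ 65 = 4f
byte 3: (4d ⊕ 52) ⊕ 72 = 1f ⊕ 72 = 6d
byte 4: (c2 ⊕ 14) ⊕ 3a = d6 ⊕ 3a = ec
byte 5: (cb ⊕ 2d) ⊕ 20 = e6 ⊕ 20 = c6

c17b4f6decc6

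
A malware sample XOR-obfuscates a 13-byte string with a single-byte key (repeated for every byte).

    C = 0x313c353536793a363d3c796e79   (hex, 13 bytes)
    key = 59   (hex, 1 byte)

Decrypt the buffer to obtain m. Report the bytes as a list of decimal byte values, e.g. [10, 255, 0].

The 1-byte key repeats, so the effective keystream is 59 59 59 59 59 59 59 59 59 59 59 59 59.
byte 0: 31 xor 59 = 68
byte 1: 3c xor 59 = 65
byte 2: 35 xor 59 = 6c
byte 3: 35 xor 59 = 6c
byte 4: 36 xor 59 = 6f
byte 5: 79 xor 59 = 20
byte 6: 3a xor 59 = 63
byte 7: 36 xor 59 = 6f
byte 8: 3d xor 59 = 64
byte 9: 3c xor 59 = 65
byte 10: 79 xor 59 = 20
byte 11: 6e xor 59 = 37
byte 12: 79 xor 59 = 20

[104, 101, 108, 108, 111, 32, 99, 111, 100, 101, 32, 55, 32]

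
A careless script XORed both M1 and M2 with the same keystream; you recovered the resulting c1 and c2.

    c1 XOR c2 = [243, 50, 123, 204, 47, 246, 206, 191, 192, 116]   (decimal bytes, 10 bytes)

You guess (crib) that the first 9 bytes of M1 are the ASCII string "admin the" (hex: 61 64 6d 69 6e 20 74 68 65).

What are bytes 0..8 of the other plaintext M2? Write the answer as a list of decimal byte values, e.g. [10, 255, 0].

Since c1 ⊕ c2 = M1 ⊕ M2, XORing with the guessed M1 bytes yields the corresponding M2 bytes: M2 = (c1 ⊕ c2) ⊕ M1.
f3 xor 61 = 92
32 xor 64 = 56
7b xor 6d = 16
cc xor 69 = a5
2f xor 6e = 41
f6 xor 20 = d6
ce xor 74 = ba
bf xor 68 = d7
c0 xor 65 = a5

[146, 86, 22, 165, 65, 214, 186, 215, 165]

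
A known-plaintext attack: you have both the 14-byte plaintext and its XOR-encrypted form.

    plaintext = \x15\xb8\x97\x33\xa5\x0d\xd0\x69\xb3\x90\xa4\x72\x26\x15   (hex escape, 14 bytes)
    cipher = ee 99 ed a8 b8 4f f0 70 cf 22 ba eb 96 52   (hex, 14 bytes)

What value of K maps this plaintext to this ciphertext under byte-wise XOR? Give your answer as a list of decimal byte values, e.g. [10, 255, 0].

[251, 33, 122, 155, 29, 66, 32, 25, 124, 178, 30, 153, 176, 71]

Since cipher = plaintext ⊕ K, XORing both sides with plaintext gives K = plaintext ⊕ cipher.
15 xor ee = fb
b8 xor 99 = 21
97 xor ed = 7a
33 xor a8 = 9b
a5 xor b8 = 1d
0d xor 4f = 42
d0 xor f0 = 20
69 xor 70 = 19
b3 xor cf = 7c
90 xor 22 = b2
a4 xor ba = 1e
72 xor eb = 99
26 xor 96 = b0
15 xor 52 = 47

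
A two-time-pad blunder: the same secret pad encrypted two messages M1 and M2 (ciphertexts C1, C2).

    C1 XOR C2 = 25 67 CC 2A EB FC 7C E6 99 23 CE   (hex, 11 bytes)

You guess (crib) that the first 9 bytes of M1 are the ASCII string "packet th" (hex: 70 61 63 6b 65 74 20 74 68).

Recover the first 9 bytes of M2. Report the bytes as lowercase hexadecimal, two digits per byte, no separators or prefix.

Since C1 ⊕ C2 = M1 ⊕ M2, XORing with the guessed M1 bytes yields the corresponding M2 bytes: M2 = (C1 ⊕ C2) ⊕ M1.
25 ^ 70 = 55
67 ^ 61 = 06
cc ^ 63 = af
2a ^ 6b = 41
eb ^ 65 = 8e
fc ^ 74 = 88
7c ^ 20 = 5c
e6 ^ 74 = 92
99 ^ 68 = f1

5506af418e885c92f1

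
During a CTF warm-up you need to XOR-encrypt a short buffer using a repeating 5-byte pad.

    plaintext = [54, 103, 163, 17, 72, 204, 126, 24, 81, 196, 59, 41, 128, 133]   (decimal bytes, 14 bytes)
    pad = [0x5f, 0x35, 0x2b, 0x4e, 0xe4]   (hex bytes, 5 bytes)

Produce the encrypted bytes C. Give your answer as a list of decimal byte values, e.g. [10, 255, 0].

The 5-byte key repeats, so the effective keystream is 5f 35 2b 4e e4 5f 35 2b 4e e4 5f 35 2b 4e.
byte 0: 36 ^ 5f = 69
byte 1: 67 ^ 35 = 52
byte 2: a3 ^ 2b = 88
byte 3: 11 ^ 4e = 5f
byte 4: 48 ^ e4 = ac
byte 5: cc ^ 5f = 93
byte 6: 7e ^ 35 = 4b
byte 7: 18 ^ 2b = 33
byte 8: 51 ^ 4e = 1f
byte 9: c4 ^ e4 = 20
byte 10: 3b ^ 5f = 64
byte 11: 29 ^ 35 = 1c
byte 12: 80 ^ 2b = ab
byte 13: 85 ^ 4e = cb

[105, 82, 136, 95, 172, 147, 75, 51, 31, 32, 100, 28, 171, 203]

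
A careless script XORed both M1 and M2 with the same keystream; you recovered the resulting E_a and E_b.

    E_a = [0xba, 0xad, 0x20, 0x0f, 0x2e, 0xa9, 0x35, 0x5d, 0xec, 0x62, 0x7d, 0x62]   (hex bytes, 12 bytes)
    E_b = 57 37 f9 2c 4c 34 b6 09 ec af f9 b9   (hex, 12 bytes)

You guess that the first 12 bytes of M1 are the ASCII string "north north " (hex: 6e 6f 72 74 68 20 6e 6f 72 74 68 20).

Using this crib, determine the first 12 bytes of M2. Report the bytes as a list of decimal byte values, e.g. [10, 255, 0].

[131, 245, 171, 87, 10, 189, 237, 59, 114, 185, 236, 251]

First, E_a ⊕ E_b = (M1 ⊕ K) ⊕ (M2 ⊕ K) = M1 ⊕ M2, so the key drops out. Then M2 = (M1 ⊕ M2) ⊕ M1 over the first 12 bytes.
byte 0: (ba ^ 57) ^ 6e = ed ^ 6e = 83
byte 1: (ad ^ 37) ^ 6f = 9a ^ 6f = f5
byte 2: (20 ^ f9) ^ 72 = d9 ^ 72 = ab
byte 3: (0f ^ 2c) ^ 74 = 23 ^ 74 = 57
byte 4: (2e ^ 4c) ^ 68 = 62 ^ 68 = 0a
byte 5: (a9 ^ 34) ^ 20 = 9d ^ 20 = bd
byte 6: (35 ^ b6) ^ 6e = 83 ^ 6e = ed
byte 7: (5d ^ 09) ^ 6f = 54 ^ 6f = 3b
byte 8: (ec ^ ec) ^ 72 = 00 ^ 72 = 72
byte 9: (62 ^ af) ^ 74 = cd ^ 74 = b9
byte 10: (7d ^ f9) ^ 68 = 84 ^ 68 = ec
byte 11: (62 ^ b9) ^ 20 = db ^ 20 = fb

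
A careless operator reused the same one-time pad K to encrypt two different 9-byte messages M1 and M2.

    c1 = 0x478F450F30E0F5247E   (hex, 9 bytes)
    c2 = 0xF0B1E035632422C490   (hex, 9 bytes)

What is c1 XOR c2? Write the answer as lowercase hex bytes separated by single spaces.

c1 ⊕ c2 = (M1 ⊕ K) ⊕ (M2 ⊕ K) = M1 ⊕ M2 — the shared key cancels under XOR.
01000111 ^ 11110000 = 10110111
10001111 ^ 10110001 = 00111110
01000101 ^ 11100000 = 10100101
00001111 ^ 00110101 = 00111010
00110000 ^ 01100011 = 01010011
11100000 ^ 00100100 = 11000100
11110101 ^ 00100010 = 11010111
00100100 ^ 11000100 = 11100000
01111110 ^ 10010000 = 11101110

b7 3e a5 3a 53 c4 d7 e0 ee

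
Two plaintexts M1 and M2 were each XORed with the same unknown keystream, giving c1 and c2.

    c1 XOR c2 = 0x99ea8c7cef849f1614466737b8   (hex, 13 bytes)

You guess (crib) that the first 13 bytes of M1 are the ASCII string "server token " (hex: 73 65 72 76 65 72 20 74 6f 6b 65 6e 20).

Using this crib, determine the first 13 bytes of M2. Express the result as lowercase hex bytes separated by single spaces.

ea 8f fe 0a 8a f6 bf 62 7b 2d 02 59 98

Since c1 ⊕ c2 = M1 ⊕ M2, XORing with the guessed M1 bytes yields the corresponding M2 bytes: M2 = (c1 ⊕ c2) ⊕ M1.
10011001 ⊕ 01110011 = 11101010
11101010 ⊕ 01100101 = 10001111
10001100 ⊕ 01110010 = 11111110
01111100 ⊕ 01110110 = 00001010
11101111 ⊕ 01100101 = 10001010
10000100 ⊕ 01110010 = 11110110
10011111 ⊕ 00100000 = 10111111
00010110 ⊕ 01110100 = 01100010
00010100 ⊕ 01101111 = 01111011
01000110 ⊕ 01101011 = 00101101
01100111 ⊕ 01100101 = 00000010
00110111 ⊕ 01101110 = 01011001
10111000 ⊕ 00100000 = 10011000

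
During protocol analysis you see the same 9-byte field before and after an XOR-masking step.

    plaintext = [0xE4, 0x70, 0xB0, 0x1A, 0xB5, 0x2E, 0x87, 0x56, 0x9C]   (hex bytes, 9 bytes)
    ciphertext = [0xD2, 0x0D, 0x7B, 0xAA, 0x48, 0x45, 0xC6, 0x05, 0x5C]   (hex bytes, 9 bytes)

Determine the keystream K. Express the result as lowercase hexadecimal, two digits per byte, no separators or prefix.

367dcbb0fd6b4153c0

Since ciphertext = plaintext ⊕ K, XORing both sides with plaintext gives K = plaintext ⊕ ciphertext.
byte 0: 11100100 ^ 11010010 = 00110110
byte 1: 01110000 ^ 00001101 = 01111101
byte 2: 10110000 ^ 01111011 = 11001011
byte 3: 00011010 ^ 10101010 = 10110000
byte 4: 10110101 ^ 01001000 = 11111101
byte 5: 00101110 ^ 01000101 = 01101011
byte 6: 10000111 ^ 11000110 = 01000001
byte 7: 01010110 ^ 00000101 = 01010011
byte 8: 10011100 ^ 01011100 = 11000000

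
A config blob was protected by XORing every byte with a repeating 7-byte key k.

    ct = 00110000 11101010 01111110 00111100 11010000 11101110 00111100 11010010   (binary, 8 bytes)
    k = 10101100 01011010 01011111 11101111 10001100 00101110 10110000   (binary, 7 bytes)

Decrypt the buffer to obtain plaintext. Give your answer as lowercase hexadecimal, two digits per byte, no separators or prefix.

9cb021d35cc08c7e

The 7-byte key repeats, so the effective keystream is ac 5a 5f ef 8c 2e b0 ac.
byte 0:  48 xor 172 = 156
byte 1: 234 xor  90 = 176
byte 2: 126 xor  95 =  33
byte 3:  60 xor 239 = 211
byte 4: 208 xor 140 =  92
byte 5: 238 xor  46 = 192
byte 6:  60 xor 176 = 140
byte 7: 210 xor 172 = 126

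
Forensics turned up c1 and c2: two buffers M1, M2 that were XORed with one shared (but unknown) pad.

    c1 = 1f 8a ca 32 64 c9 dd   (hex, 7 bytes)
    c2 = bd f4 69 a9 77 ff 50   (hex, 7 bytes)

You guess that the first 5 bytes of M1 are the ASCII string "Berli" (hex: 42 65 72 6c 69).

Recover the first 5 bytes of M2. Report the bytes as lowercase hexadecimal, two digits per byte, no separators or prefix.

First, c1 ⊕ c2 = (M1 ⊕ K) ⊕ (M2 ⊕ K) = M1 ⊕ M2, so the key drops out. Then M2 = (M1 ⊕ M2) ⊕ M1 over the first 5 bytes.
byte 0: (1f xor bd) xor 42 = a2 xor 42 = e0
byte 1: (8a xor f4) xor 65 = 7e xor 65 = 1b
byte 2: (ca xor 69) xor 72 = a3 xor 72 = d1
byte 3: (32 xor a9) xor 6c = 9b xor 6c = f7
byte 4: (64 xor 77) xor 69 = 13 xor 69 = 7a

e01bd1f77a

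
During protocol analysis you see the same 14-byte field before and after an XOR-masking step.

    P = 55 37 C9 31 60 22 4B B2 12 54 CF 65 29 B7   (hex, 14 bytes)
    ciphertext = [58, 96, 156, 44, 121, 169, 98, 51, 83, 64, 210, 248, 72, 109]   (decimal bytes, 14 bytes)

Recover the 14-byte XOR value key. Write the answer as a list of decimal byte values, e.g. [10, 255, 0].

Since ciphertext = P ⊕ key, XORing both sides with P gives key = P ⊕ ciphertext.
01010101 xor 00111010 = 01101111
00110111 xor 01100000 = 01010111
11001001 xor 10011100 = 01010101
00110001 xor 00101100 = 00011101
01100000 xor 01111001 = 00011001
00100010 xor 10101001 = 10001011
01001011 xor 01100010 = 00101001
10110010 xor 00110011 = 10000001
00010010 xor 01010011 = 01000001
01010100 xor 01000000 = 00010100
11001111 xor 11010010 = 00011101
01100101 xor 11111000 = 10011101
00101001 xor 01001000 = 01100001
10110111 xor 01101101 = 11011010

[111, 87, 85, 29, 25, 139, 41, 129, 65, 20, 29, 157, 97, 218]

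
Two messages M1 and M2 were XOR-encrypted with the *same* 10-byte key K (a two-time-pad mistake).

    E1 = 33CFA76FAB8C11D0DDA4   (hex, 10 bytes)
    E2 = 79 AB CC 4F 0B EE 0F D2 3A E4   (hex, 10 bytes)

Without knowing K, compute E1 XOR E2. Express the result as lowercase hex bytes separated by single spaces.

E1 ⊕ E2 = (M1 ⊕ K) ⊕ (M2 ⊕ K) = M1 ⊕ M2 — the shared key cancels under XOR.
 51 XOR 121 =  74
207 XOR 171 = 100
167 XOR 204 = 107
111 XOR  79 =  32
171 XOR  11 = 160
140 XOR 238 =  98
 17 XOR  15 =  30
208 XOR 210 =   2
221 XOR  58 = 231
164 XOR 228 =  64

4a 64 6b 20 a0 62 1e 02 e7 40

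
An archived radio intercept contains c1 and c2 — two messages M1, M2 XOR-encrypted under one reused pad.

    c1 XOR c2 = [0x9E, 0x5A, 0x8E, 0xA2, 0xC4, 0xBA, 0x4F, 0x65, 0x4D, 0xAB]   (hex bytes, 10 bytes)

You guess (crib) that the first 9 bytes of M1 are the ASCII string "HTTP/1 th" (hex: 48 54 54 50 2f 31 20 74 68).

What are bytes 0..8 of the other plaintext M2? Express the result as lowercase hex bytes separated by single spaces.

d6 0e da f2 eb 8b 6f 11 25

Since c1 ⊕ c2 = M1 ⊕ M2, XORing with the guessed M1 bytes yields the corresponding M2 bytes: M2 = (c1 ⊕ c2) ⊕ M1.
byte 0: 9e ^ 48 = d6
byte 1: 5a ^ 54 = 0e
byte 2: 8e ^ 54 = da
byte 3: a2 ^ 50 = f2
byte 4: c4 ^ 2f = eb
byte 5: ba ^ 31 = 8b
byte 6: 4f ^ 20 = 6f
byte 7: 65 ^ 74 = 11
byte 8: 4d ^ 68 = 25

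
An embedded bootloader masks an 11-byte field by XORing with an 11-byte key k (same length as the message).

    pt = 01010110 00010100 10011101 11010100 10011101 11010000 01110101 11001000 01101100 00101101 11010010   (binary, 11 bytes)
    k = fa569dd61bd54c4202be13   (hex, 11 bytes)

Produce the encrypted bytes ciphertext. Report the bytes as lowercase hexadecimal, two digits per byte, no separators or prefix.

ac4200028605398a6e93c1

56 XOR fa = ac
14 XOR 56 = 42
9d XOR 9d = 00
d4 XOR d6 = 02
9d XOR 1b = 86
d0 XOR d5 = 05
75 XOR 4c = 39
c8 XOR 42 = 8a
6c XOR 02 = 6e
2d XOR be = 93
d2 XOR 13 = c1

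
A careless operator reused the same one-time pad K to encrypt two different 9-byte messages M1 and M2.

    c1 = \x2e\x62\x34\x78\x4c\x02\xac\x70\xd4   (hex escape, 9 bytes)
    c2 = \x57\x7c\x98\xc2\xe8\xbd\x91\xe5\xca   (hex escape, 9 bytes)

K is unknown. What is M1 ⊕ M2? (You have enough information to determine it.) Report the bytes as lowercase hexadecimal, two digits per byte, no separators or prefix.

791eacbaa4bf3d951e

c1 ⊕ c2 = (M1 ⊕ K) ⊕ (M2 ⊕ K) = M1 ⊕ M2 — the shared key cancels under XOR.
2e ⊕ 57 = 79
62 ⊕ 7c = 1e
34 ⊕ 98 = ac
78 ⊕ c2 = ba
4c ⊕ e8 = a4
02 ⊕ bd = bf
ac ⊕ 91 = 3d
70 ⊕ e5 = 95
d4 ⊕ ca = 1e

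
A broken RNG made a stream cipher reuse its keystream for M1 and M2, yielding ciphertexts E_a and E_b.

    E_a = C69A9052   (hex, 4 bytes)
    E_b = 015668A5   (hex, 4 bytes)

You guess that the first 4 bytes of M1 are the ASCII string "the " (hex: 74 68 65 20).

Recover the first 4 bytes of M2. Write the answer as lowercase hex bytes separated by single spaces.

b3 a4 9d d7

First, E_a ⊕ E_b = (M1 ⊕ K) ⊕ (M2 ⊕ K) = M1 ⊕ M2, so the key drops out. Then M2 = (M1 ⊕ M2) ⊕ M1 over the first 4 bytes.
byte 0: (c6 XOR 01) XOR 74 = c7 XOR 74 = b3
byte 1: (9a XOR 56) XOR 68 = cc XOR 68 = a4
byte 2: (90 XOR 68) XOR 65 = f8 XOR 65 = 9d
byte 3: (52 XOR a5) XOR 20 = f7 XOR 20 = d7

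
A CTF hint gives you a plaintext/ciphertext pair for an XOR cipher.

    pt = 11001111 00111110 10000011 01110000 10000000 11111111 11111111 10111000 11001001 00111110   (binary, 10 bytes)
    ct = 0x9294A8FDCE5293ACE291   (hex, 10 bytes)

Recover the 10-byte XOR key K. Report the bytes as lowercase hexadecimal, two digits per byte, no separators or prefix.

5daa2b8d4ead6c142baf

Since ct = pt ⊕ K, XORing both sides with pt gives K = pt ⊕ ct.
byte 0: cf XOR 92 = 5d
byte 1: 3e XOR 94 = aa
byte 2: 83 XOR a8 = 2b
byte 3: 70 XOR fd = 8d
byte 4: 80 XOR ce = 4e
byte 5: ff XOR 52 = ad
byte 6: ff XOR 93 = 6c
byte 7: b8 XOR ac = 14
byte 8: c9 XOR e2 = 2b
byte 9: 3e XOR 91 = af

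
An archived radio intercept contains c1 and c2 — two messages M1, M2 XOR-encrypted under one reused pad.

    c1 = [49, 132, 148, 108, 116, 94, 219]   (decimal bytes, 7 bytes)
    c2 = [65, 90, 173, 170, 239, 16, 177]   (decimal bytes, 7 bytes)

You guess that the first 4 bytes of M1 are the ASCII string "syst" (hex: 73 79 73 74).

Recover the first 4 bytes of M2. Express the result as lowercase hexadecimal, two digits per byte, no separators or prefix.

03a74ab2

First, c1 ⊕ c2 = (M1 ⊕ K) ⊕ (M2 ⊕ K) = M1 ⊕ M2, so the key drops out. Then M2 = (M1 ⊕ M2) ⊕ M1 over the first 4 bytes.
byte 0: (31 xor 41) xor 73 = 70 xor 73 = 03
byte 1: (84 xor 5a) xor 79 = de xor 79 = a7
byte 2: (94 xor ad) xor 73 = 39 xor 73 = 4a
byte 3: (6c xor aa) xor 74 = c6 xor 74 = b2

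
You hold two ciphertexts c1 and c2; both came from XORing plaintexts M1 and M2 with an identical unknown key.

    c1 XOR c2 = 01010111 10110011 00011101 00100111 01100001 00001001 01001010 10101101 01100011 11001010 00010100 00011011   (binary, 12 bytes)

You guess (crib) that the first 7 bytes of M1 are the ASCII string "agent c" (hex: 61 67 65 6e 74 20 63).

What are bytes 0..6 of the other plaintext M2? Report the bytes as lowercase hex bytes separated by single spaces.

36 d4 78 49 15 29 29

Since c1 ⊕ c2 = M1 ⊕ M2, XORing with the guessed M1 bytes yields the corresponding M2 bytes: M2 = (c1 ⊕ c2) ⊕ M1.
byte 0: 57 XOR 61 = 36
byte 1: b3 XOR 67 = d4
byte 2: 1d XOR 65 = 78
byte 3: 27 XOR 6e = 49
byte 4: 61 XOR 74 = 15
byte 5: 09 XOR 20 = 29
byte 6: 4a XOR 63 = 29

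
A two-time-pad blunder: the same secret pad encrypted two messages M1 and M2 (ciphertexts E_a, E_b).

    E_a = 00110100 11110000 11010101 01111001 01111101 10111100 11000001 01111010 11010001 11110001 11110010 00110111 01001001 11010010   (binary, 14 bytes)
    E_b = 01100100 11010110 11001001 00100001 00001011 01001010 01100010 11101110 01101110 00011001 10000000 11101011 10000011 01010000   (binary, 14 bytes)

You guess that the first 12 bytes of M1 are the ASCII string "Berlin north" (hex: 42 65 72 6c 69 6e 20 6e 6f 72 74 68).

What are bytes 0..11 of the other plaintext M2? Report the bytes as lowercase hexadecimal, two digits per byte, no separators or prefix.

First, E_a ⊕ E_b = (M1 ⊕ K) ⊕ (M2 ⊕ K) = M1 ⊕ M2, so the key drops out. Then M2 = (M1 ⊕ M2) ⊕ M1 over the first 12 bytes.
byte 0: (34 ^ 64) ^ 42 = 50 ^ 42 = 12
byte 1: (f0 ^ d6) ^ 65 = 26 ^ 65 = 43
byte 2: (d5 ^ c9) ^ 72 = 1c ^ 72 = 6e
byte 3: (79 ^ 21) ^ 6c = 58 ^ 6c = 34
byte 4: (7d ^ 0b) ^ 69 = 76 ^ 69 = 1f
byte 5: (bc ^ 4a) ^ 6e = f6 ^ 6e = 98
byte 6: (c1 ^ 62) ^ 20 = a3 ^ 20 = 83
byte 7: (7a ^ ee) ^ 6e = 94 ^ 6e = fa
byte 8: (d1 ^ 6e) ^ 6f = bf ^ 6f = d0
byte 9: (f1 ^ 19) ^ 72 = e8 ^ 72 = 9a
byte 10: (f2 ^ 80) ^ 74 = 72 ^ 74 = 06
byte 11: (37 ^ eb) ^ 68 = dc ^ 68 = b4

12436e341f9883fad09a06b4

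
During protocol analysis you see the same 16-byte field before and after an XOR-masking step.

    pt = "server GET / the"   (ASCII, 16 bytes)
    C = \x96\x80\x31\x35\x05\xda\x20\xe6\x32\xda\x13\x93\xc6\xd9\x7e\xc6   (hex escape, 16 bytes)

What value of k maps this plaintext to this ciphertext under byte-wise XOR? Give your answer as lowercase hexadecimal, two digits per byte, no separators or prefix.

Since C = pt ⊕ k, XORing both sides with pt gives k = pt ⊕ C.
73 ⊕ 96 = e5
65 ⊕ 80 = e5
72 ⊕ 31 = 43
76 ⊕ 35 = 43
65 ⊕ 05 = 60
72 ⊕ da = a8
20 ⊕ 20 = 00
47 ⊕ e6 = a1
45 ⊕ 32 = 77
54 ⊕ da = 8e
20 ⊕ 13 = 33
2f ⊕ 93 = bc
20 ⊕ c6 = e6
74 ⊕ d9 = ad
68 ⊕ 7e = 16
65 ⊕ c6 = a3

e5e5434360a800a1778e33bce6ad16a3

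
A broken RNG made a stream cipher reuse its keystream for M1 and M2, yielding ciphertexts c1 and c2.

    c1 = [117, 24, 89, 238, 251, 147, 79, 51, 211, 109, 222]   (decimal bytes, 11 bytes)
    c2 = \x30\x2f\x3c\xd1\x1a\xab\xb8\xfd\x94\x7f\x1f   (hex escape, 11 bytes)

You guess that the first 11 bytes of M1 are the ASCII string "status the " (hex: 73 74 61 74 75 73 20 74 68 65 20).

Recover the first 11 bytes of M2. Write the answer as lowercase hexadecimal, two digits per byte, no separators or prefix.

First, c1 ⊕ c2 = (M1 ⊕ K) ⊕ (M2 ⊕ K) = M1 ⊕ M2, so the key drops out. Then M2 = (M1 ⊕ M2) ⊕ M1 over the first 11 bytes.
byte 0: (75 XOR 30) XOR 73 = 45 XOR 73 = 36
byte 1: (18 XOR 2f) XOR 74 = 37 XOR 74 = 43
byte 2: (59 XOR 3c) XOR 61 = 65 XOR 61 = 04
byte 3: (ee XOR d1) XOR 74 = 3f XOR 74 = 4b
byte 4: (fb XOR 1a) XOR 75 = e1 XOR 75 = 94
byte 5: (93 XOR ab) XOR 73 = 38 XOR 73 = 4b
byte 6: (4f XOR b8) XOR 20 = f7 XOR 20 = d7
byte 7: (33 XOR fd) XOR 74 = ce XOR 74 = ba
byte 8: (d3 XOR 94) XOR 68 = 47 XOR 68 = 2f
byte 9: (6d XOR 7f) XOR 65 = 12 XOR 65 = 77
byte 10: (de XOR 1f) XOR 20 = c1 XOR 20 = e1

3643044b944bd7ba2f77e1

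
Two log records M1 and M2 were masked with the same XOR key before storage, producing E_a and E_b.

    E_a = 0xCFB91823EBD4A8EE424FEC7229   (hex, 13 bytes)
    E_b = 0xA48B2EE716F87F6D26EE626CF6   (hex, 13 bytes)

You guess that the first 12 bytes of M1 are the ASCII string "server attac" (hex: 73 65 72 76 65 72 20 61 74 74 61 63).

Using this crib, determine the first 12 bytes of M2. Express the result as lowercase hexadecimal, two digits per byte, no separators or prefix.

First, E_a ⊕ E_b = (M1 ⊕ K) ⊕ (M2 ⊕ K) = M1 ⊕ M2, so the key drops out. Then M2 = (M1 ⊕ M2) ⊕ M1 over the first 12 bytes.
byte 0: (cf xor a4) xor 73 = 6b xor 73 = 18
byte 1: (b9 xor 8b) xor 65 = 32 xor 65 = 57
byte 2: (18 xor 2e) xor 72 = 36 xor 72 = 44
byte 3: (23 xor e7) xor 76 = c4 xor 76 = b2
byte 4: (eb xor 16) xor 65 = fd xor 65 = 98
byte 5: (d4 xor f8) xor 72 = 2c xor 72 = 5e
byte 6: (a8 xor 7f) xor 20 = d7 xor 20 = f7
byte 7: (ee xor 6d) xor 61 = 83 xor 61 = e2
byte 8: (42 xor 26) xor 74 = 64 xor 74 = 10
byte 9: (4f xor ee) xor 74 = a1 xor 74 = d5
byte 10: (ec xor 62) xor 61 = 8e xor 61 = ef
byte 11: (72 xor 6c) xor 63 = 1e xor 63 = 7d

185744b2985ef7e210d5ef7d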